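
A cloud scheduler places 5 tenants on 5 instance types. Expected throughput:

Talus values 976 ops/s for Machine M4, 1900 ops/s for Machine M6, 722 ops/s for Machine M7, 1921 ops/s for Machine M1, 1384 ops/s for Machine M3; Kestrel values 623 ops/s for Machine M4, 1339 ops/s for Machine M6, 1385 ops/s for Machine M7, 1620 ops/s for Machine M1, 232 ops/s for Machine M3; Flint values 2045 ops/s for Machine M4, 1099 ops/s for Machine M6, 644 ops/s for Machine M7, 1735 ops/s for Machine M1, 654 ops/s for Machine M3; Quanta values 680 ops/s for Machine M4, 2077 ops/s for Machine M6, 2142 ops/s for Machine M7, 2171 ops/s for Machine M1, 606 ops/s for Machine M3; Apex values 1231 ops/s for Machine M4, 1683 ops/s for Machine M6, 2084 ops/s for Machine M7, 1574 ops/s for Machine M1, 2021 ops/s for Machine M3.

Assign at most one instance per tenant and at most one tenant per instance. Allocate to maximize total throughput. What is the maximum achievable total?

This is a one-to-one assignment (maximum-weight bipartite matching).
Optimal: Talus→Machine M6 (1900 ops/s), Kestrel→Machine M1 (1620 ops/s), Flint→Machine M4 (2045 ops/s), Quanta→Machine M7 (2142 ops/s), Apex→Machine M3 (2021 ops/s) — total 1900+1620+2045+2142+2021 = 9728 ops/s.
Column-greedy (each instance in turn goes to its best remaining tenant) gives 8359 ops/s, worse by 1369.
Swapping Quanta↔Apex (Quanta→Machine M3 606 ops/s, Apex→Machine M7 2084 ops/s) loses 1473.
No other one-to-one assignment exceeds 9728 ops/s.

Max total: 9728 ops/s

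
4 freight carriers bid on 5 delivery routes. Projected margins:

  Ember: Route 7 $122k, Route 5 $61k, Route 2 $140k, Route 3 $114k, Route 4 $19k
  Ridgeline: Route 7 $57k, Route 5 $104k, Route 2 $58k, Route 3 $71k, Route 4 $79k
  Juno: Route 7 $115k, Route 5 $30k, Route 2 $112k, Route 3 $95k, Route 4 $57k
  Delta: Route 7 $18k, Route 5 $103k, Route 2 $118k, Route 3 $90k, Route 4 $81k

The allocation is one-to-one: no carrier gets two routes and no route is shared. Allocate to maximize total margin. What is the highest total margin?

Max total: $451k

Optimal: Ember→Route 3 ($114k), Ridgeline→Route 5 ($104k), Juno→Route 7 ($115k), Delta→Route 2 ($118k) — total 114+104+115+118 = $451k.
Row-greedy (each carrier in turn takes its best remaining route) gives $449k, worse by 2.
Next-best assignment: Ember→Route 2, Ridgeline→Route 5, Juno→Route 7, Delta→Route 3 = $449k.
No other one-to-one assignment exceeds $451k.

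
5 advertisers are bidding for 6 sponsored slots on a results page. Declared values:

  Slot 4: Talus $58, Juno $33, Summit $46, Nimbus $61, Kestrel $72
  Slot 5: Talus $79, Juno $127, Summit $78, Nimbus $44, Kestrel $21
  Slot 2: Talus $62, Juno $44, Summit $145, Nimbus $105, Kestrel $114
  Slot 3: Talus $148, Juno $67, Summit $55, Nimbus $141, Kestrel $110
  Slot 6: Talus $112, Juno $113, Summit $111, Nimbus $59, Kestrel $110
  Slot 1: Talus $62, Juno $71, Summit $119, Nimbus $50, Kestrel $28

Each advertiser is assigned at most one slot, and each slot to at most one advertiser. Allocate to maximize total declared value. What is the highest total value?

Max total: $613

Optimal: Talus→Slot 6 ($112), Juno→Slot 5 ($127), Summit→Slot 1 ($119), Nimbus→Slot 3 ($141), Kestrel→Slot 2 ($114) — total 112+127+119+141+114 = $613.
Column-greedy (each slot in turn goes to its best remaining advertiser) gives $551, worse by 62.
Swapping Talus↔Summit (Talus→Slot 1 $62, Summit→Slot 6 $111) loses 58.
Every other assignment is strictly worse.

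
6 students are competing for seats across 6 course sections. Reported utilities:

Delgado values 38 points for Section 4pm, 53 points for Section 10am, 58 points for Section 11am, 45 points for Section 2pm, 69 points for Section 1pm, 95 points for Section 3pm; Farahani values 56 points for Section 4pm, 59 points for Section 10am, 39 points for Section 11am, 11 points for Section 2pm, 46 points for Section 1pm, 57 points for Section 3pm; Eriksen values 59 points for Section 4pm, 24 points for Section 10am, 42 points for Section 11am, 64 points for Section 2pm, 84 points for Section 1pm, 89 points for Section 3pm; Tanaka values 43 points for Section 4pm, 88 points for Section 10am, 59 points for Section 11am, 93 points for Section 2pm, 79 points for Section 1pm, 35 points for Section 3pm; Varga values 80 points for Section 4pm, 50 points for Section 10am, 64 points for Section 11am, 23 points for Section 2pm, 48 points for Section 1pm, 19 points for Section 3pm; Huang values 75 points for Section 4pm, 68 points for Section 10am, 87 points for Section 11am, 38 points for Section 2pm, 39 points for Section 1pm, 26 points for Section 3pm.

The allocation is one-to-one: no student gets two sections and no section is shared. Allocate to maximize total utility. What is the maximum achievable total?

Maximum total: 498 points

Optimal: Delgado→Section 3pm (95 points), Farahani→Section 10am (59 points), Eriksen→Section 1pm (84 points), Tanaka→Section 2pm (93 points), Varga→Section 4pm (80 points), Huang→Section 11am (87 points) — total 95+59+84+93+80+87 = 498 points.
Column-greedy (each section in turn goes to its best remaining student) gives 445 points, worse by 53.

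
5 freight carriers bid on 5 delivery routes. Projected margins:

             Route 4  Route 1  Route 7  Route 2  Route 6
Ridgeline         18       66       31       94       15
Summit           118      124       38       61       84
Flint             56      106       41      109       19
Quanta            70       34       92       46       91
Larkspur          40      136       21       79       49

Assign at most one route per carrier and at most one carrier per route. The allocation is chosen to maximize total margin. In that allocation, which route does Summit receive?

Summit receives Route 4.

Optimal: Ridgeline→Route 7 ($31k), Summit→Route 4 ($118k), Flint→Route 2 ($109k), Quanta→Route 6 ($91k), Larkspur→Route 1 ($136k) — total 31+118+109+91+136 = $485k.
Max-entry greedy (repeatedly take the single best remaining cell) gives $470k, worse by 15.
Next-best assignment: Ridgeline→Route 2, Summit→Route 4, Flint→Route 7, Quanta→Route 6, Larkspur→Route 1 = $480k.
Swapping Flint↔Quanta (Flint→Route 6 $19k, Quanta→Route 2 $46k) loses 135.
No other one-to-one assignment exceeds $485k.
Summit's own top route is Route 1 ($124k), but forcing Summit→Route 1 and reassigning the rest optimally gives only $415k — worse by 70.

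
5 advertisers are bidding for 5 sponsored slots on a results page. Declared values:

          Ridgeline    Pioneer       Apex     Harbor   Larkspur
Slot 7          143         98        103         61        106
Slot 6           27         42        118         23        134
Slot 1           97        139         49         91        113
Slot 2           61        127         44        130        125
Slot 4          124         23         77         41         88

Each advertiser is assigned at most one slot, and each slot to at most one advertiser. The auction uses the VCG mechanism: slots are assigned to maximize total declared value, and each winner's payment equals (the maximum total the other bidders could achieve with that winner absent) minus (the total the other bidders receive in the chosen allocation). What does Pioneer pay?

Pioneer pays $13.

Efficient allocation: Ridgeline→Slot 4 ($124), Pioneer→Slot 1 ($139), Apex→Slot 7 ($103), Harbor→Slot 2 ($130), Larkspur→Slot 6 ($134); total welfare W = $630.
Pioneer receives Slot 1 at value $139, so the others get W − 139 = $491.
Without Pioneer: best allocation of the remaining 4 bidders over all 5 slots is Ridgeline→Slot 7 ($143), Apex→Slot 6 ($118), Harbor→Slot 2 ($130), Larkspur→Slot 1 ($113), total $504.
VCG payment = (others' best without Pioneer) − (others' welfare with Pioneer) = 504 − 491 = $13.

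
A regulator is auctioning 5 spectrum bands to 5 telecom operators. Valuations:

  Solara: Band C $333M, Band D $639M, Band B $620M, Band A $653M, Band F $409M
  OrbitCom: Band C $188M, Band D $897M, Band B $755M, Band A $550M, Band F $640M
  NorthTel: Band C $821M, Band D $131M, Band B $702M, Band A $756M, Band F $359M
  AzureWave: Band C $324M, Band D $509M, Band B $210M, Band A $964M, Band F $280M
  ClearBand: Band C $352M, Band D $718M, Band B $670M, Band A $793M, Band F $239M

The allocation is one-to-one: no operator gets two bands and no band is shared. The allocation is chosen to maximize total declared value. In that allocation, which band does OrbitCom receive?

OrbitCom receives Band F.

Optimal: Solara→Band B ($620M), OrbitCom→Band F ($640M), NorthTel→Band C ($821M), AzureWave→Band A ($964M), ClearBand→Band D ($718M) — total 620+640+821+964+718 = $3763M.
Row-greedy (each operator in turn takes its best remaining band) gives $3321M, worse by 442.
Swapping NorthTel↔ClearBand (NorthTel→Band D $131M, ClearBand→Band C $352M) loses 1056.
Checked against all permutations: $3763M is optimal.
OrbitCom's own top band is Band D ($897M), but forcing OrbitCom→Band D and reassigning the rest optimally gives only $3761M — worse by 2.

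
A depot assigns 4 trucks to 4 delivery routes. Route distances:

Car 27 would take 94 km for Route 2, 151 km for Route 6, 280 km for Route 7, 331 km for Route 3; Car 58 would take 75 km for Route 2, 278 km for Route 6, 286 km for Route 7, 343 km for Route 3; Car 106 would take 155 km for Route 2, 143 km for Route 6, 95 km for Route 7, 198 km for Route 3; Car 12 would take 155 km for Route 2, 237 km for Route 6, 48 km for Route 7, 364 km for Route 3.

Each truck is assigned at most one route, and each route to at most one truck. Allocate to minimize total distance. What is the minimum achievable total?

Min total: 472 km

Optimal: Car 27→Route 6 (151 km), Car 58→Route 2 (75 km), Car 106→Route 3 (198 km), Car 12→Route 7 (48 km) — total 151+75+198+48 = 472 km.
Min-entry greedy (repeatedly take the single cheapest remaining cell) gives 597 km, worse by 125.
Next-best assignment: Car 27→Route 3, Car 58→Route 2, Car 106→Route 6, Car 12→Route 7 = 597 km.
Swapping Car 58↔Car 12 (Car 58→Route 7 286 km, Car 12→Route 2 155 km) adds 318.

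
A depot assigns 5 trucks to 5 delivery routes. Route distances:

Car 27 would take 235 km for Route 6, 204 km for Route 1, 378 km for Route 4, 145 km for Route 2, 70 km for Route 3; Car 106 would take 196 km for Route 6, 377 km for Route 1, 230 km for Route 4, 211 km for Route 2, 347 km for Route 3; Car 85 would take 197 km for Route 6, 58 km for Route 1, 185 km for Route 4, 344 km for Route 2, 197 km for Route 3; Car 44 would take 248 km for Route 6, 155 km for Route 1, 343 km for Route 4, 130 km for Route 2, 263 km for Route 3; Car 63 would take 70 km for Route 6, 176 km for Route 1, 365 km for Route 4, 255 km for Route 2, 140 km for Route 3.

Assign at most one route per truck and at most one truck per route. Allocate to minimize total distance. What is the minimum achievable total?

Min total: 558 km

Optimal: Car 27→Route 3 (70 km), Car 106→Route 4 (230 km), Car 85→Route 1 (58 km), Car 44→Route 2 (130 km), Car 63→Route 6 (70 km) — total 70+230+58+130+70 = 558 km.
Row-greedy (each truck in turn takes its cheapest remaining route) gives 819 km, worse by 261.
Next-best assignment: Car 27→Route 3, Car 106→Route 2, Car 85→Route 4, Car 44→Route 1, Car 63→Route 6 = 691 km.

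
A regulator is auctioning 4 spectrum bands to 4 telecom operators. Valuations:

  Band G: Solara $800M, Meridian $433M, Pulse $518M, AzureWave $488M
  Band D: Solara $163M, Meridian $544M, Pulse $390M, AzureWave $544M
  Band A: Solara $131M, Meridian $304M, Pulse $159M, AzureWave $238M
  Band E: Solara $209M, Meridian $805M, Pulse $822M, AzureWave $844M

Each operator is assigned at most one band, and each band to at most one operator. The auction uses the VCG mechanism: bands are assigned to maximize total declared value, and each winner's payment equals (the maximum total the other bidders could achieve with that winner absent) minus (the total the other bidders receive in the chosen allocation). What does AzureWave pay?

AzureWave pays $240M.

Efficient allocation: Solara→Band G ($800M), Meridian→Band A ($304M), Pulse→Band E ($822M), AzureWave→Band D ($544M); total welfare W = $2470M.
AzureWave receives Band D at value $544M, so the others get W − 544 = $1926M.
Without AzureWave: best allocation of the remaining 3 bidders over all 4 bands is Solara→Band G ($800M), Meridian→Band D ($544M), Pulse→Band E ($822M), total $2166M.
VCG payment = (others' best without AzureWave) − (others' welfare with AzureWave) = 2166 − 1926 = $240M.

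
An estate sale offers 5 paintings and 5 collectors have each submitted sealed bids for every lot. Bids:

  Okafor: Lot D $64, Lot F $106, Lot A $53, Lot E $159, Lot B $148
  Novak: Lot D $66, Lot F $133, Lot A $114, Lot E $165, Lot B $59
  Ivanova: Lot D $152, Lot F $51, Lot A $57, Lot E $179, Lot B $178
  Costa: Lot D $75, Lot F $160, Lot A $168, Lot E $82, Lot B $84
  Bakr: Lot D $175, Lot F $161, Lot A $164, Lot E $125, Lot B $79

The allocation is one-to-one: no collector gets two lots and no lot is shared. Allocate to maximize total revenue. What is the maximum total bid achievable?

Treat this as an assignment problem: match each collector to one lot.
Optimal: Okafor→Lot E ($159), Novak→Lot F ($133), Ivanova→Lot B ($178), Costa→Lot A ($168), Bakr→Lot D ($175) — total 159+133+178+168+175 = $813.
Next-best assignment: Okafor→Lot B, Novak→Lot F, Ivanova→Lot E, Costa→Lot A, Bakr→Lot D = $803.

Maximum total: $813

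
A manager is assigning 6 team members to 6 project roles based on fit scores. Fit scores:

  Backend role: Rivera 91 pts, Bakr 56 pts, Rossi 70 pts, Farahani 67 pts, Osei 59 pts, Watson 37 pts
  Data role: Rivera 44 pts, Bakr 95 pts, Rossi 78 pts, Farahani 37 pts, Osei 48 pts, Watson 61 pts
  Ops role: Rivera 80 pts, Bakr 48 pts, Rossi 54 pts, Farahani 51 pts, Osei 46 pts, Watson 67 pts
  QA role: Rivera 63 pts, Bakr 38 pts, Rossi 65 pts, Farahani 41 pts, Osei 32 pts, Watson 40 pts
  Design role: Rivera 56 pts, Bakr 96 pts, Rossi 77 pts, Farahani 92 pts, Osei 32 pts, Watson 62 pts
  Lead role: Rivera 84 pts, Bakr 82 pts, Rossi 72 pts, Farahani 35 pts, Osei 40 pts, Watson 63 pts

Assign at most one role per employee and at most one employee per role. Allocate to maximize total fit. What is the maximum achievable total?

Max total: 462 pts

Treat this as an assignment problem: match each employee to one role.
Optimal: Rivera→Lead role (84 pts), Bakr→Data role (95 pts), Rossi→QA role (65 pts), Farahani→Design role (92 pts), Osei→Backend role (59 pts), Watson→Ops role (67 pts) — total 84+95+65+92+59+67 = 462 pts.
Swapping Rossi↔Osei (Rossi→Backend role 70 pts, Osei→QA role 32 pts) loses 22.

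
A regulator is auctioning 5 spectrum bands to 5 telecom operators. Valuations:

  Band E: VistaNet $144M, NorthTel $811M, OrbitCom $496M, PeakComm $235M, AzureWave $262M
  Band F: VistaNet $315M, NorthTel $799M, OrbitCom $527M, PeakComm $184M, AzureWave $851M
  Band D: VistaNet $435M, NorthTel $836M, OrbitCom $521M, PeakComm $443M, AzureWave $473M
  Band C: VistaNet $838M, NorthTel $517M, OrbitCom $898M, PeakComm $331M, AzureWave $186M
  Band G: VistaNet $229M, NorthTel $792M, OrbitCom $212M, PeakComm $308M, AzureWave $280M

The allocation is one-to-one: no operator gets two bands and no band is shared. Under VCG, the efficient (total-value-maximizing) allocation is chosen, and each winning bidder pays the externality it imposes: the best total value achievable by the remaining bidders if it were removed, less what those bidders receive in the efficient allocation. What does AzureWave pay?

AzureWave pays $50M.

Efficient allocation: VistaNet→Band C ($838M), NorthTel→Band G ($792M), OrbitCom→Band E ($496M), PeakComm→Band D ($443M), AzureWave→Band F ($851M); total welfare W = $3420M.
AzureWave receives Band F at value $851M, so the others get W − 851 = $2569M.
Without AzureWave: best allocation of the remaining 4 bidders over all 5 bands is VistaNet→Band C ($838M), NorthTel→Band E ($811M), OrbitCom→Band F ($527M), PeakComm→Band D ($443M), total $2619M.
VCG payment = (others' best without AzureWave) − (others' welfare with AzureWave) = 2619 − 2569 = $50M.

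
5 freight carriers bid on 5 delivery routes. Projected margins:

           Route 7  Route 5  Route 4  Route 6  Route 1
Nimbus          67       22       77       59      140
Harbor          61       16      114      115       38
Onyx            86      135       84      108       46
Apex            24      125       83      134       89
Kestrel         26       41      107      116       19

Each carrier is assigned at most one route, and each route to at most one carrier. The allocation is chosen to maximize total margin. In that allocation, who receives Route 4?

Optimal: Nimbus→Route 1 ($140k), Harbor→Route 4 ($114k), Onyx→Route 7 ($86k), Apex→Route 5 ($125k), Kestrel→Route 6 ($116k) — total 140+114+86+125+116 = $581k.
Row-greedy (each carrier in turn takes its best remaining route) gives $499k, worse by 82.
Harbor's own top route is Route 6 ($115k), but forcing Harbor→Route 6 and reassigning the rest optimally gives only $573k — worse by 8.

Harbor receives Route 4.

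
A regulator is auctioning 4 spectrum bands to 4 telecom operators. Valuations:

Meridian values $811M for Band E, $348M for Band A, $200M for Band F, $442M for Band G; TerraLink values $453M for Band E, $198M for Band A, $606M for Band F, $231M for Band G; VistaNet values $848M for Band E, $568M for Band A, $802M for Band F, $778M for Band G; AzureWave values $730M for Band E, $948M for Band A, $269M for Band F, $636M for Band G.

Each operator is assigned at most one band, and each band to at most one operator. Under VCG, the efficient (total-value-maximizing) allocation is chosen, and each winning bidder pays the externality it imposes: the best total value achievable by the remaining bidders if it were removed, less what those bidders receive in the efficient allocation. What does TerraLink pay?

Efficient allocation: Meridian→Band E ($811M), TerraLink→Band F ($606M), VistaNet→Band G ($778M), AzureWave→Band A ($948M); total welfare W = $3143M.
TerraLink receives Band F at value $606M, so the others get W − 606 = $2537M.
Without TerraLink: best allocation of the remaining 3 bidders over all 4 bands is Meridian→Band E ($811M), VistaNet→Band F ($802M), AzureWave→Band A ($948M), total $2561M.
VCG payment = (others' best without TerraLink) − (others' welfare with TerraLink) = 2561 − 2537 = $24M.

TerraLink pays $24M.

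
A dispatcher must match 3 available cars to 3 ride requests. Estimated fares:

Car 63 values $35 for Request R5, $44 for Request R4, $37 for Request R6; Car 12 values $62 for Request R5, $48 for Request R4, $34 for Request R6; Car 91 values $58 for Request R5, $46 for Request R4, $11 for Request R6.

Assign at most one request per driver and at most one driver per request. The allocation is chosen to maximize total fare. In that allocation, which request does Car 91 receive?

Optimal: Car 63→Request R6 ($37), Car 12→Request R5 ($62), Car 91→Request R4 ($46) — total 37+62+46 = $145.
Row-greedy (each driver in turn takes its best remaining request) gives $117, worse by 28.
Swapping Car 12↔Car 91 (Car 12→Request R4 $48, Car 91→Request R5 $58) loses 2.
Checked against all permutations: $145 is optimal.
Car 91's own top request is Request R5 ($58), but forcing Car 91→Request R5 and reassigning the rest optimally gives only $143 — worse by 2.

Car 91 receives Request R4.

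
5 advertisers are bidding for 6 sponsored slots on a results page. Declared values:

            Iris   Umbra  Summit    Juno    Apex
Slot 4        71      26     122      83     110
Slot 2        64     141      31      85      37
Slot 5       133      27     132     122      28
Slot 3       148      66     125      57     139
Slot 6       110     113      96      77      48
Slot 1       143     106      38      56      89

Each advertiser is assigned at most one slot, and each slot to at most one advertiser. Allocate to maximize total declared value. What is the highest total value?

Maximum total: $667

Optimal: Iris→Slot 1 ($143), Umbra→Slot 2 ($141), Summit→Slot 4 ($122), Juno→Slot 5 ($122), Apex→Slot 3 ($139) — total 143+141+122+122+139 = $667.
Max-entry greedy (repeatedly take the single best remaining cell) gives $608, worse by 59.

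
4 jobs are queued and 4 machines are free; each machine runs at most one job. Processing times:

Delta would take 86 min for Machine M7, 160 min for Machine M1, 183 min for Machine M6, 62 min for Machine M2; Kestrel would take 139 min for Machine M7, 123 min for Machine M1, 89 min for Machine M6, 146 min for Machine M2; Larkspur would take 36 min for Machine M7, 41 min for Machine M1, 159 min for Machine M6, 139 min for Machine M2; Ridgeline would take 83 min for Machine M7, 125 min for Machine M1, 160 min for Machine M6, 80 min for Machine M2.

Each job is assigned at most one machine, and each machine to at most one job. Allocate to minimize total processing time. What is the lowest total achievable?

Min total: 275 min

This is the linear assignment problem.
Optimal: Delta→Machine M2 (62 min), Kestrel→Machine M6 (89 min), Larkspur→Machine M1 (41 min), Ridgeline→Machine M7 (83 min) — total 62+89+41+83 = 275 min.
Min-entry greedy (repeatedly take the single cheapest remaining cell) gives 312 min, worse by 37.
Next-best assignment: Delta→Machine M7, Kestrel→Machine M6, Larkspur→Machine M1, Ridgeline→Machine M2 = 296 min.
Swapping Kestrel↔Larkspur (Kestrel→Machine M1 123 min, Larkspur→Machine M6 159 min) adds 152.
No other one-to-one assignment undercuts 275 min.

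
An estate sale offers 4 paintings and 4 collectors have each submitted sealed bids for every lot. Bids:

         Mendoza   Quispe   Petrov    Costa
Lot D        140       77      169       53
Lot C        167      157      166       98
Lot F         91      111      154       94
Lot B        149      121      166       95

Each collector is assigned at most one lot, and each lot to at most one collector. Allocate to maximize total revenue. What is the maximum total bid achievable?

This is a one-to-one assignment (maximum-weight bipartite matching).
Optimal: Mendoza→Lot B ($149), Quispe→Lot C ($157), Petrov→Lot D ($169), Costa→Lot F ($94) — total 149+157+169+94 = $569.
Column-greedy (each lot in turn goes to its best remaining collector) gives $542, worse by 27.
Swapping Costa↔Quispe (Costa→Lot C $98, Quispe→Lot F $111) loses 42.
Every other assignment is strictly worse.

Maximum total: $569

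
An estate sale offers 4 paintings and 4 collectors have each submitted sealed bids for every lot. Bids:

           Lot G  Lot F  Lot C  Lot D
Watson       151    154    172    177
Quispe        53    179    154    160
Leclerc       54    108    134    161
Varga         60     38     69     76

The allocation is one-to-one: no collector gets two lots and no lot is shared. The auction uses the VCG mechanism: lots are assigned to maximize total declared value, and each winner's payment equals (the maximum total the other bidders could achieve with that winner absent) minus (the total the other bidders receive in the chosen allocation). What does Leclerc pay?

Leclerc pays $16.

Efficient allocation: Watson→Lot C ($172), Quispe→Lot F ($179), Leclerc→Lot D ($161), Varga→Lot G ($60); total welfare W = $572.
Leclerc receives Lot D at value $161, so the others get W − 161 = $411.
Without Leclerc: best allocation of the remaining 3 bidders over all 4 lots is Watson→Lot C ($172), Quispe→Lot F ($179), Varga→Lot D ($76), total $427.
VCG payment = (others' best without Leclerc) − (others' welfare with Leclerc) = 427 − 411 = $16.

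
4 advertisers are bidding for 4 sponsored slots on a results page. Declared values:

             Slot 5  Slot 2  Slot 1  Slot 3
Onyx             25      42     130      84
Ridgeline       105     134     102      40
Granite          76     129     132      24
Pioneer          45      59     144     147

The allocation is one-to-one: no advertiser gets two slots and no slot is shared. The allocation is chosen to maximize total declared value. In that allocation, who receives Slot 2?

Optimal: Onyx→Slot 1 ($130), Ridgeline→Slot 5 ($105), Granite→Slot 2 ($129), Pioneer→Slot 3 ($147) — total 130+105+129+147 = $511.
Max-entry greedy (repeatedly take the single best remaining cell) gives $438, worse by 73.
Next-best assignment: Onyx→Slot 1, Ridgeline→Slot 2, Granite→Slot 5, Pioneer→Slot 3 = $487.
Granite's own top slot is Slot 1 ($132), but forcing Granite→Slot 1 and reassigning the rest optimally gives only $438 — worse by 73.

Granite receives Slot 2.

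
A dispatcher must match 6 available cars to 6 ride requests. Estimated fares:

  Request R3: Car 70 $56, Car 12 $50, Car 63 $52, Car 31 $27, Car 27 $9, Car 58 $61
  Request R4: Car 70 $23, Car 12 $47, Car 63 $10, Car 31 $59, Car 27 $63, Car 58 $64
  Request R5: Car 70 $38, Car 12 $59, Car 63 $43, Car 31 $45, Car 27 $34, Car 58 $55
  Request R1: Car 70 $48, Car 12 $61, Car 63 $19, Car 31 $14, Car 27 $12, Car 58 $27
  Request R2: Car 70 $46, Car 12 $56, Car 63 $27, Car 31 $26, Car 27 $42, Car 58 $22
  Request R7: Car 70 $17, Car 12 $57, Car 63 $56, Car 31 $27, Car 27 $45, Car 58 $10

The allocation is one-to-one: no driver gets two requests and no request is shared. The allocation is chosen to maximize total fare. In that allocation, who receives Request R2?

Optimal: Car 70→Request R2 ($46), Car 12→Request R1 ($61), Car 63→Request R7 ($56), Car 31→Request R5 ($45), Car 27→Request R4 ($63), Car 58→Request R3 ($61) — total 46+61+56+45+63+61 = $332.
Max-entry greedy (repeatedly take the single best remaining cell) gives $324, worse by 8.
Car 70's own top request is Request R3 ($56), but forcing Car 70→Request R3 and reassigning the rest optimally gives only $329 — worse by 3.

Car 70 receives Request R2.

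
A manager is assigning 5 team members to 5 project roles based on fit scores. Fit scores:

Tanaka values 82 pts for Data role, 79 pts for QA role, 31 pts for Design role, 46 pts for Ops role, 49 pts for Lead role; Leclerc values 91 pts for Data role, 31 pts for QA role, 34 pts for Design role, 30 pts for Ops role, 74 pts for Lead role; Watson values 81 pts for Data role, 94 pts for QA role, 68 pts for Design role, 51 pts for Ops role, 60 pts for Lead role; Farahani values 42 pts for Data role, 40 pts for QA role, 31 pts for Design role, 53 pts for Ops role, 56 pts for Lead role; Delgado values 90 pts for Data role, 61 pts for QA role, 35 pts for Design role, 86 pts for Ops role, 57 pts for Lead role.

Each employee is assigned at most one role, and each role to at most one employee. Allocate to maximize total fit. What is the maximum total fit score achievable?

Maximum total: 380 pts

This is the linear assignment problem.
Optimal: Tanaka→QA role (79 pts), Leclerc→Data role (91 pts), Watson→Design role (68 pts), Farahani→Lead role (56 pts), Delgado→Ops role (86 pts) — total 79+91+68+56+86 = 380 pts.
Row-greedy (each employee in turn takes its best remaining role) gives 338 pts, worse by 42.
Checked against all permutations: 380 pts is optimal.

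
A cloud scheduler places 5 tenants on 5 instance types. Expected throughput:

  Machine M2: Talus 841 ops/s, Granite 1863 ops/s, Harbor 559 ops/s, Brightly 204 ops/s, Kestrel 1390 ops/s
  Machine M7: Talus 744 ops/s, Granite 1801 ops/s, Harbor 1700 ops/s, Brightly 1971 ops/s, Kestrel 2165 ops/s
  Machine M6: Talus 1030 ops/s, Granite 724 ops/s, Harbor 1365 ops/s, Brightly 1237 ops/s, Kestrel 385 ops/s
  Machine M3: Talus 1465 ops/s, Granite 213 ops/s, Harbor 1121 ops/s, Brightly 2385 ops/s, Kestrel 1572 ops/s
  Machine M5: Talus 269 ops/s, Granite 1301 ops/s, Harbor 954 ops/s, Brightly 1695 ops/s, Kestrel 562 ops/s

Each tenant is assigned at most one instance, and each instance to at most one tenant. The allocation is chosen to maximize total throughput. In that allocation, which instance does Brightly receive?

Brightly receives Machine M5.

Optimal: Talus→Machine M3 (1465 ops/s), Granite→Machine M2 (1863 ops/s), Harbor→Machine M6 (1365 ops/s), Brightly→Machine M5 (1695 ops/s), Kestrel→Machine M7 (2165 ops/s) — total 1465+1863+1365+1695+2165 = 8553 ops/s.
Row-greedy (each tenant in turn takes its best remaining instance) gives 7108 ops/s, worse by 1445.
Next-best assignment: Talus→Machine M6, Granite→Machine M2, Harbor→Machine M5, Brightly→Machine M3, Kestrel→Machine M7 = 8397 ops/s.
Every other assignment is strictly worse.
Brightly's own top instance is Machine M3 (2385 ops/s), but forcing Brightly→Machine M3 and reassigning the rest optimally gives only 8397 ops/s — worse by 156.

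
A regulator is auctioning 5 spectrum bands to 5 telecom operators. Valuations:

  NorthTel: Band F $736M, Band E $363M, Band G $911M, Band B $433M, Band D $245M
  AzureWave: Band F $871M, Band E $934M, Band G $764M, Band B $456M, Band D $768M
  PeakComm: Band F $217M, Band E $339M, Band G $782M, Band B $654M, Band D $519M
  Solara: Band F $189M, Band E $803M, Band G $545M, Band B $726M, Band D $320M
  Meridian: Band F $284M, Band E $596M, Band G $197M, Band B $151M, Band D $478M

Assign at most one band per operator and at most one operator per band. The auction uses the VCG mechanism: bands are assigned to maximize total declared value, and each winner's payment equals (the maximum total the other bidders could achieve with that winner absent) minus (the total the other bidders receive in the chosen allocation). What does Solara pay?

Solara pays $118M.

Efficient allocation: NorthTel→Band G ($911M), AzureWave→Band F ($871M), PeakComm→Band B ($654M), Solara→Band E ($803M), Meridian→Band D ($478M); total welfare W = $3717M.
Solara receives Band E at value $803M, so the others get W − 803 = $2914M.
Without Solara: best allocation of the remaining 4 bidders over all 5 bands is NorthTel→Band G ($911M), AzureWave→Band F ($871M), PeakComm→Band B ($654M), Meridian→Band E ($596M), total $3032M.
VCG payment = (others' best without Solara) − (others' welfare with Solara) = 3032 − 2914 = $118M.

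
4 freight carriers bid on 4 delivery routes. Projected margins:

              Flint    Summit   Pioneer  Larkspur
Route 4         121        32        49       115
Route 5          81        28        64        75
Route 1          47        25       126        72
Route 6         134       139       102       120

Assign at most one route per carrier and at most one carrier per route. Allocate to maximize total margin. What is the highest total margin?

Treat this as an assignment problem: match each carrier to one route.
Optimal: Flint→Route 4 ($121k), Summit→Route 6 ($139k), Pioneer→Route 1 ($126k), Larkspur→Route 5 ($75k) — total 121+139+126+75 = $461k.
Row-greedy (each carrier in turn takes its best remaining route) gives $367k, worse by 94.

Max total: $461k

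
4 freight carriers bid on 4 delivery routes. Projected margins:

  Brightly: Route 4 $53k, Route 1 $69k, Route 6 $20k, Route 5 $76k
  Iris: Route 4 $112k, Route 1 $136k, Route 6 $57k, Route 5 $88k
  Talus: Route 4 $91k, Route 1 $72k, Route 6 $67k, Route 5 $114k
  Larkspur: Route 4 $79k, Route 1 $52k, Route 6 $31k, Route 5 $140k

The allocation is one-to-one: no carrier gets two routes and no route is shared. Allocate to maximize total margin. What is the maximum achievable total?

This is the linear assignment problem.
Optimal: Brightly→Route 4 ($53k), Iris→Route 1 ($136k), Talus→Route 6 ($67k), Larkspur→Route 5 ($140k) — total 53+136+67+140 = $396k.
Row-greedy (each carrier in turn takes its best remaining route) gives $334k, worse by 62.
Next-best assignment: Brightly→Route 1, Iris→Route 4, Talus→Route 6, Larkspur→Route 5 = $388k.

Maximum total: $396k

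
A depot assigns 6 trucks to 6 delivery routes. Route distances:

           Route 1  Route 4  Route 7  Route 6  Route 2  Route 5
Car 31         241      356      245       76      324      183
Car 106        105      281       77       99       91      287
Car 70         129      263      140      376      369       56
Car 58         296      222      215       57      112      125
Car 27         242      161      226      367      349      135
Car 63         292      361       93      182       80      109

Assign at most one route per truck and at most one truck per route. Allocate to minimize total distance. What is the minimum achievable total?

Minimum total: 603 km

Optimal: Car 31→Route 6 (76 km), Car 106→Route 1 (105 km), Car 70→Route 5 (56 km), Car 58→Route 2 (112 km), Car 27→Route 4 (161 km), Car 63→Route 7 (93 km) — total 76+105+56+112+161+93 = 603 km.
Min-entry greedy (repeatedly take the single cheapest remaining cell) gives 672 km, worse by 69.
Next-best assignment: Car 31→Route 6, Car 106→Route 7, Car 70→Route 1, Car 58→Route 5, Car 27→Route 4, Car 63→Route 2 = 648 km.
Swapping Car 70↔Car 63 (Car 70→Route 7 140 km, Car 63→Route 5 109 km) adds 100.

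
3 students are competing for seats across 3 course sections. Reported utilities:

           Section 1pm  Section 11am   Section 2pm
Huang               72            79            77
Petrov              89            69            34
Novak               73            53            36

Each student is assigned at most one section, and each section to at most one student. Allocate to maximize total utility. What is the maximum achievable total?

Maximum total: 219 points

This is the linear assignment problem.
Optimal: Huang→Section 2pm (77 points), Petrov→Section 1pm (89 points), Novak→Section 11am (53 points) — total 77+89+53 = 219 points.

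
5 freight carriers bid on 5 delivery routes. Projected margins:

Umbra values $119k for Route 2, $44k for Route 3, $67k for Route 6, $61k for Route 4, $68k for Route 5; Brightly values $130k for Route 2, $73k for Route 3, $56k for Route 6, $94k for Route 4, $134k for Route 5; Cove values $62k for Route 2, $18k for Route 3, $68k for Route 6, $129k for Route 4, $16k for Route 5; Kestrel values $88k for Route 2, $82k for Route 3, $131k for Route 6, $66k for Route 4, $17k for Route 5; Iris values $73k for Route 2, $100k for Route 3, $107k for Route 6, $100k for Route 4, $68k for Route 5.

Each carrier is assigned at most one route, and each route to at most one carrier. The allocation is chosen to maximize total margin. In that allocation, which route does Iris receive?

Iris receives Route 3.

Treat this as an assignment problem: match each carrier to one route.
Optimal: Umbra→Route 2 ($119k), Brightly→Route 5 ($134k), Cove→Route 4 ($129k), Kestrel→Route 6 ($131k), Iris→Route 3 ($100k) — total 119+134+129+131+100 = $613k.
Column-greedy (each route in turn goes to its best remaining carrier) gives $558k, worse by 55.
Every other assignment is strictly worse.
Iris's own top route is Route 6 ($107k), but forcing Iris→Route 6 and reassigning the rest optimally gives only $571k — worse by 42.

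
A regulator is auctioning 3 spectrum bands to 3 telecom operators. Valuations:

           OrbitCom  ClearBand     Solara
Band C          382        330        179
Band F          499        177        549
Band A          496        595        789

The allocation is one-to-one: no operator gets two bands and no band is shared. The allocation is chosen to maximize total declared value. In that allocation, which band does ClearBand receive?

Optimal: OrbitCom→Band F ($499M), ClearBand→Band C ($330M), Solara→Band A ($789M) — total 499+330+789 = $1618M.
Column-greedy (each band in turn goes to its best remaining operator) gives $1526M, worse by 92.
ClearBand's own top band is Band A ($595M), but forcing ClearBand→Band A and reassigning the rest optimally gives only $1526M — worse by 92.

ClearBand receives Band C.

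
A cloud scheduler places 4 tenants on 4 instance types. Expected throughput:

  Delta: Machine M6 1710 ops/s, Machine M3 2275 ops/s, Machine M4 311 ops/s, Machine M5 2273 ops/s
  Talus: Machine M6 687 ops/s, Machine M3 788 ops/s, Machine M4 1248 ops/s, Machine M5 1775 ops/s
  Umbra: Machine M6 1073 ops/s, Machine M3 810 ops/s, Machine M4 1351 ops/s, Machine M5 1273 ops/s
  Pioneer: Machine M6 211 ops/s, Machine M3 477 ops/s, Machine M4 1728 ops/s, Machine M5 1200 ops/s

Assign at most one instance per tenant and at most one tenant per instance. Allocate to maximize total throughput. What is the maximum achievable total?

This is the linear assignment problem.
Optimal: Delta→Machine M3 (2275 ops/s), Talus→Machine M5 (1775 ops/s), Umbra→Machine M6 (1073 ops/s), Pioneer→Machine M4 (1728 ops/s) — total 2275+1775+1073+1728 = 6851 ops/s.
Next-best assignment: Delta→Machine M6, Talus→Machine M5, Umbra→Machine M3, Pioneer→Machine M4 = 6023 ops/s.
Every other assignment is strictly worse.

Maximum total: 6851 ops/s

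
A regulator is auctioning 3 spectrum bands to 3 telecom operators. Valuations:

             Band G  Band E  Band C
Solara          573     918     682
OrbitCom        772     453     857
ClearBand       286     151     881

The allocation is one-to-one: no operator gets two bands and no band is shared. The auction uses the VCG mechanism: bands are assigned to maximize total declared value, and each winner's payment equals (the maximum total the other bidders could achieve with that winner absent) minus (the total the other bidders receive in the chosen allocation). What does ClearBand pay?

Efficient allocation: Solara→Band E ($918M), OrbitCom→Band G ($772M), ClearBand→Band C ($881M); total welfare W = $2571M.
ClearBand receives Band C at value $881M, so the others get W − 881 = $1690M.
Without ClearBand: best allocation of the remaining 2 bidders over all 3 bands is Solara→Band E ($918M), OrbitCom→Band C ($857M), total $1775M.
VCG payment = (others' best without ClearBand) − (others' welfare with ClearBand) = 1775 − 1690 = $85M.

ClearBand pays $85M.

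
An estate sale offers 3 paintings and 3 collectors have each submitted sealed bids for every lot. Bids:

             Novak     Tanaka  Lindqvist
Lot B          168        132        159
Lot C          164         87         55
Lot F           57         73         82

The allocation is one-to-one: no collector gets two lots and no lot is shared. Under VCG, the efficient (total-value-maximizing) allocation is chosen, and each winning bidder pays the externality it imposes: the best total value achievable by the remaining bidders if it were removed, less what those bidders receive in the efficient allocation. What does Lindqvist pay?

Lindqvist pays $59.

Efficient allocation: Novak→Lot C ($164), Tanaka→Lot F ($73), Lindqvist→Lot B ($159); total welfare W = $396.
Lindqvist receives Lot B at value $159, so the others get W − 159 = $237.
Without Lindqvist: best allocation of the remaining 2 bidders over all 3 lots is Novak→Lot C ($164), Tanaka→Lot B ($132), total $296.
VCG payment = (others' best without Lindqvist) − (others' welfare with Lindqvist) = 296 − 237 = $59.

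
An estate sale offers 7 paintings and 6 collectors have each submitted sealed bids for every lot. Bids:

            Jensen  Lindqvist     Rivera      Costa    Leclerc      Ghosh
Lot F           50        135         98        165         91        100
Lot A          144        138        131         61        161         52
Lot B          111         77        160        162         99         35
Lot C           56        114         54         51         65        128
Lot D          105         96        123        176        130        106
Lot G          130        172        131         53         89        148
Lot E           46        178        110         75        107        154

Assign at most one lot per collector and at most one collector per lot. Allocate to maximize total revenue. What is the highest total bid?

Maximum total: $933

Optimal: Jensen→Lot G ($130), Lindqvist→Lot E ($178), Rivera→Lot B ($160), Costa→Lot D ($176), Leclerc→Lot A ($161), Ghosh→Lot C ($128) — total 130+178+160+176+161+128 = $933.
Column-greedy (each lot in turn goes to its best remaining collector) gives $891, worse by 42.
Swapping Costa↔Rivera (Costa→Lot B $162, Rivera→Lot D $123) loses 51.
No other one-to-one assignment exceeds $933.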